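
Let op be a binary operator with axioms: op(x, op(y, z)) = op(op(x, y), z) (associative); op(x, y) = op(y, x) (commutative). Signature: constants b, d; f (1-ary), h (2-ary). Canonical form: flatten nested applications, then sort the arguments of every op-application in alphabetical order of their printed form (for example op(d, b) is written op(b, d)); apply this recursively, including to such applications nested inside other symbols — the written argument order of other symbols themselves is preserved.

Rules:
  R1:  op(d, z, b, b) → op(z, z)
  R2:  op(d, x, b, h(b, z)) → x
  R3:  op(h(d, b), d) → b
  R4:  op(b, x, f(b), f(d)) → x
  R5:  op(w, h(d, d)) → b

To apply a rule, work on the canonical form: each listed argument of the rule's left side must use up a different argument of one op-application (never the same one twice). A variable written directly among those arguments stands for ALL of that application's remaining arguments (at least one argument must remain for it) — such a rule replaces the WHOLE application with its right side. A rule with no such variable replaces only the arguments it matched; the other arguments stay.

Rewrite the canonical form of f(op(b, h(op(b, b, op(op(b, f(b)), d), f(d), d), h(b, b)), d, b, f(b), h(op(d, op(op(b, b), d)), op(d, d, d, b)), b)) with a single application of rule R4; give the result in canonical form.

Answer: f(op(b, b, b, d, f(b), h(op(b, b, d, d), h(b, b)), h(op(b, b, d, d), op(b, d, d, d))))

Derivation:
Canonical form:  f(op(b, b, b, d, f(b), h(op(b, b, b, d, d, f(b), f(d)), h(b, b)), h(op(b, b, d, d), op(b, d, d, d))))
R4 matches:  uses b, f(b), f(d);  x := op(b, b, d, d)
The variable takes the whole remainder — replace the entire application.
Result:  f(op(b, b, b, d, f(b), h(op(b, b, d, d), h(b, b)), h(op(b, b, d, d), op(b, d, d, d))))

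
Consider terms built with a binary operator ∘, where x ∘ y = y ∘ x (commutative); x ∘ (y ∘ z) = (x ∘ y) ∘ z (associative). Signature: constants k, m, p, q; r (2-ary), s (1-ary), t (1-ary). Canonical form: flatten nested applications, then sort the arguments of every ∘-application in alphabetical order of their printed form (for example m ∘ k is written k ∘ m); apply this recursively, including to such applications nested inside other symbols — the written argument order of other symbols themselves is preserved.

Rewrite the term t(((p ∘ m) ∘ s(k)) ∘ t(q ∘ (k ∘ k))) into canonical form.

Work inside:  ((p ∘ m) ∘ s(k)) ∘ t(q ∘ (k ∘ k))
Merge nested applications:  p ∘ m ∘ s(k) ∘ t(q ∘ (k ∘ k))
Canonicalize subterm:  t(q ∘ (k ∘ k))  →  t(k ∘ k ∘ q)
Sort:  m ∘ p ∘ s(k) ∘ t(k ∘ k ∘ q)
Put back:  t(m ∘ p ∘ s(k) ∘ t(k ∘ k ∘ q))

Answer: t(m ∘ p ∘ s(k) ∘ t(k ∘ k ∘ q))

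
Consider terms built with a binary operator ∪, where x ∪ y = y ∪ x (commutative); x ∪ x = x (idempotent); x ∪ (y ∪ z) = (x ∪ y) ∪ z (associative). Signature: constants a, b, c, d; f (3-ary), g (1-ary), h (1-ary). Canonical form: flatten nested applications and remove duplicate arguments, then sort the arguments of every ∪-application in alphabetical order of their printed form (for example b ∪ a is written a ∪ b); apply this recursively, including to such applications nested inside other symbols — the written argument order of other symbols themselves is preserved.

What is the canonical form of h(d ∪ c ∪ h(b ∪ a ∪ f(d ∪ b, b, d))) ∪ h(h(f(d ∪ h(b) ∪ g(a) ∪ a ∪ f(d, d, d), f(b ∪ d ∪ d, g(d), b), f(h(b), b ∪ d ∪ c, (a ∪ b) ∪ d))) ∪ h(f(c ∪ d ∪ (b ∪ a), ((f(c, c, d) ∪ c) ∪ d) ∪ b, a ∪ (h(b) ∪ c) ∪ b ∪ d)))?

Canonicalize subterm:  h(d ∪ c ∪ h(b ∪ a ∪ f(d ∪ b, b, d)))  →  h(c ∪ d ∪ h(a ∪ b ∪ f(b ∪ d, b, d)))
Inside:  h(h(f(d ∪ h(b) ∪ g(a) ∪ a ∪ f(d, d, d), f(b ∪ d ∪ d, g(d), b), f(h(b), b ∪ d ∪ c, (a ∪ b) ∪ d))) ∪ h(f(c ∪ d ∪ (b ∪ a), ((f(c, c, d) ∪ c) ∪ d) ∪ b, a ∪ (h(b) ∪ c) ∪ b ∪ d)))  →  h(h(f(a ∪ b ∪ c ∪ d, b ∪ c ∪ d ∪ f(c, c, d), a ∪ b ∪ c ∪ d ∪ h(b))) ∪ h(f(a ∪ d ∪ f(d, d, d) ∪ g(a) ∪ h(b), f(b ∪ d, g(d), b), f(h(b), b ∪ c ∪ d, a ∪ b ∪ d))))
Order the arguments:  h(c ∪ d ∪ h(a ∪ b ∪ f(b ∪ d, b, d))) ∪ h(h(f(a ∪ b ∪ c ∪ d, b ∪ c ∪ d ∪ f(c, c, d), a ∪ b ∪ c ∪ d ∪ h(b))) ∪ h(f(a ∪ d ∪ f(d, d, d) ∪ g(a) ∪ h(b), f(b ∪ d, g(d), b), f(h(b), b ∪ c ∪ d, a ∪ b ∪ d))))

Answer: h(c ∪ d ∪ h(a ∪ b ∪ f(b ∪ d, b, d))) ∪ h(h(f(a ∪ b ∪ c ∪ d, b ∪ c ∪ d ∪ f(c, c, d), a ∪ b ∪ c ∪ d ∪ h(b))) ∪ h(f(a ∪ d ∪ f(d, d, d) ∪ g(a) ∪ h(b), f(b ∪ d, g(d), b), f(h(b), b ∪ c ∪ d, a ∪ b ∪ d))))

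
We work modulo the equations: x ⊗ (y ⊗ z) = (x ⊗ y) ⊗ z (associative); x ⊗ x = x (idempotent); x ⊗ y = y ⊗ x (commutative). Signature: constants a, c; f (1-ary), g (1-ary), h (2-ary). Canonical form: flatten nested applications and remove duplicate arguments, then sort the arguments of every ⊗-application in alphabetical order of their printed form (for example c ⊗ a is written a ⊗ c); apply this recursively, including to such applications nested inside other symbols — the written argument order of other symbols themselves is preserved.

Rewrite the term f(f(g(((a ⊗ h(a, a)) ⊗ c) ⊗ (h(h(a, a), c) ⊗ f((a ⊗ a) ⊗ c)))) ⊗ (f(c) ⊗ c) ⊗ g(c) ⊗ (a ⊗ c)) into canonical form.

Answer: f(a ⊗ c ⊗ f(c) ⊗ f(g(a ⊗ c ⊗ f(a ⊗ c) ⊗ h(a, a) ⊗ h(h(a, a), c))) ⊗ g(c))

Derivation:
Descend into:  f(g(((a ⊗ h(a, a)) ⊗ c) ⊗ (h(h(a, a), c) ⊗ f((a ⊗ a) ⊗ c)))) ⊗ (f(c) ⊗ c) ⊗ g(c) ⊗ (a ⊗ c)
Un-nest:  f(g(((a ⊗ h(a, a)) ⊗ c) ⊗ (h(h(a, a), c) ⊗ f((a ⊗ a) ⊗ c)))) ⊗ f(c) ⊗ c ⊗ g(c) ⊗ a ⊗ c
Inside:  f(g(((a ⊗ h(a, a)) ⊗ c) ⊗ (h(h(a, a), c) ⊗ f((a ⊗ a) ⊗ c))))  →  f(g(a ⊗ c ⊗ f(a ⊗ c) ⊗ h(a, a) ⊗ h(h(a, a), c)))
Deduplicate:  drop duplicate c
Sort:  a ⊗ c ⊗ f(c) ⊗ f(g(a ⊗ c ⊗ f(a ⊗ c) ⊗ h(a, a) ⊗ h(h(a, a), c))) ⊗ g(c)
Put back:  f(a ⊗ c ⊗ f(c) ⊗ f(g(a ⊗ c ⊗ f(a ⊗ c) ⊗ h(a, a) ⊗ h(h(a, a), c))) ⊗ g(c))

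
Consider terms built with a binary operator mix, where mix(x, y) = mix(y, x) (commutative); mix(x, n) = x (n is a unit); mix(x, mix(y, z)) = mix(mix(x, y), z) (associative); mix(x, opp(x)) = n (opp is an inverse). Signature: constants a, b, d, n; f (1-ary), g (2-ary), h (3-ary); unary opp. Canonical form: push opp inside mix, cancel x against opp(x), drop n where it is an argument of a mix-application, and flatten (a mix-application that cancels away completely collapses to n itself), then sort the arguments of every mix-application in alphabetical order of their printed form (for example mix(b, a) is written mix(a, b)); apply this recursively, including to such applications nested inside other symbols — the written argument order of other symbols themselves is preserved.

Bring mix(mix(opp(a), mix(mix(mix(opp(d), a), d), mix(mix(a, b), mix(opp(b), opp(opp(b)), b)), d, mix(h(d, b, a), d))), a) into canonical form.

Push opp inside:  distribute opp over mix and collapse double opp
Collect:  mix(a, a, d, d, b, b, h(d, b, a))
Sort arguments:  mix(a, a, b, b, d, d, h(d, b, a))

Answer: mix(a, a, b, b, d, d, h(d, b, a))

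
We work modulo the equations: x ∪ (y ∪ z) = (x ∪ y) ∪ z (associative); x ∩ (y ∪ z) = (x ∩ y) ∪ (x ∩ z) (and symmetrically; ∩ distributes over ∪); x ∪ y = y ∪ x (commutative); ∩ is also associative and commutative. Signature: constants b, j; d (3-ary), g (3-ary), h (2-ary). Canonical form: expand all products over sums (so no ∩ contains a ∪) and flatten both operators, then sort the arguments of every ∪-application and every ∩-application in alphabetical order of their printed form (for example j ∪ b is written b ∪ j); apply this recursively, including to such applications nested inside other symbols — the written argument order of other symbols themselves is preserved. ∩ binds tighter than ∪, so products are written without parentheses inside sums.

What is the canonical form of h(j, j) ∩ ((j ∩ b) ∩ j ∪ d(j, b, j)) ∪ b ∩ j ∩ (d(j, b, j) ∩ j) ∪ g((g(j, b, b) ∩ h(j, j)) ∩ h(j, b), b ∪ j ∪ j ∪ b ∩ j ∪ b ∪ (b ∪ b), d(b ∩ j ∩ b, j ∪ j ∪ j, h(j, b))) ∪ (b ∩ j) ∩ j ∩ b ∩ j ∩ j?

Expand products over sums:  b ∩ h(j, j) ∩ j ∩ j ∪ d(j, b, j) ∩ h(j, j) ∪ b ∩ d(j, b, j) ∩ j ∩ j ∪ g(g(j, b, b) ∩ h(j, b) ∩ h(j, j), b ∪ b ∪ b ∪ b ∪ b ∩ j ∪ j ∪ j, d(b ∩ b ∩ j, j ∪ j ∪ j, h(j, b))) ∪ b ∩ b ∩ j ∩ j ∩ j ∩ j
Order the arguments:  b ∩ b ∩ j ∩ j ∩ j ∩ j ∪ b ∩ d(j, b, j) ∩ j ∩ j ∪ b ∩ h(j, j) ∩ j ∩ j ∪ d(j, b, j) ∩ h(j, j) ∪ g(g(j, b, b) ∩ h(j, b) ∩ h(j, j), b ∪ b ∪ b ∪ b ∪ b ∩ j ∪ j ∪ j, d(b ∩ b ∩ j, j ∪ j ∪ j, h(j, b)))

Answer: b ∩ b ∩ j ∩ j ∩ j ∩ j ∪ b ∩ d(j, b, j) ∩ j ∩ j ∪ b ∩ h(j, j) ∩ j ∩ j ∪ d(j, b, j) ∩ h(j, j) ∪ g(g(j, b, b) ∩ h(j, b) ∩ h(j, j), b ∪ b ∪ b ∪ b ∪ b ∩ j ∪ j ∪ j, d(b ∩ b ∩ j, j ∪ j ∪ j, h(j, b)))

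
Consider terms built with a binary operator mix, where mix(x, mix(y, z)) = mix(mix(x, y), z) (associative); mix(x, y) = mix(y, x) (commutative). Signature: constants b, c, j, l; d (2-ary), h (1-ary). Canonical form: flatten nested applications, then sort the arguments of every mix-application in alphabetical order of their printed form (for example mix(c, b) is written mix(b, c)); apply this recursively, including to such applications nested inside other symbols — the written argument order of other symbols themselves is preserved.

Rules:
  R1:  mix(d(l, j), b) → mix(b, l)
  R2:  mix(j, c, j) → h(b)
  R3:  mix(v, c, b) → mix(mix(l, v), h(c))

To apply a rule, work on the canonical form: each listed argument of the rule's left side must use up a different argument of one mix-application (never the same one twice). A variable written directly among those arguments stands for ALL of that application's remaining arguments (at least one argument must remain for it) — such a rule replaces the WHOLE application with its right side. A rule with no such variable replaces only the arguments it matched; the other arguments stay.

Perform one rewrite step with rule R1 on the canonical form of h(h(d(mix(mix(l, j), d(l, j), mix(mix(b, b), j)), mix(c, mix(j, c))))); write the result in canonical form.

Answer: h(h(d(mix(b, b, j, j, l, l), mix(c, c, j))))

Derivation:
Canonical form:  h(h(d(mix(b, b, d(l, j), j, j, l), mix(c, c, j))))
R1 matches:  uses b, d(l, j)
New term:  h(h(d(mix(b, b, j, j, l, l), mix(c, c, j))))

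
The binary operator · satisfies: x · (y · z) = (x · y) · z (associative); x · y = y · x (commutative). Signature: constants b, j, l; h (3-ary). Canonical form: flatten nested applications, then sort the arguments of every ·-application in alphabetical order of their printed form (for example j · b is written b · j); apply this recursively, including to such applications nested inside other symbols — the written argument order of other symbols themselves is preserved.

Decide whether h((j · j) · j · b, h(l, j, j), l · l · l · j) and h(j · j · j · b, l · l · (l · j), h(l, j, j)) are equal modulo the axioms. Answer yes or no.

Left:  h((j · j) · j · b, h(l, j, j), l · l · l · j)
  Descend into:  (j · j) · j · b
  Flatten:  j · j · j · b
  Order the arguments:  b · j · j · j
  Put back:  h(b · j · j · j, h(l, j, j), j · l · l · l)
Right:  h(j · j · j · b, l · l · (l · j), h(l, j, j))
  Descend into:  l · l · (l · j)
  Un-nest:  l · l · l · j
  Sort arguments:  j · l · l · l
  Reassemble:  h(b · j · j · j, j · l · l · l, h(l, j, j))

Answer: no — h(b · j · j · j, h(l, j, j), j · l · l · l) vs h(b · j · j · j, j · l · l · l, h(l, j, j))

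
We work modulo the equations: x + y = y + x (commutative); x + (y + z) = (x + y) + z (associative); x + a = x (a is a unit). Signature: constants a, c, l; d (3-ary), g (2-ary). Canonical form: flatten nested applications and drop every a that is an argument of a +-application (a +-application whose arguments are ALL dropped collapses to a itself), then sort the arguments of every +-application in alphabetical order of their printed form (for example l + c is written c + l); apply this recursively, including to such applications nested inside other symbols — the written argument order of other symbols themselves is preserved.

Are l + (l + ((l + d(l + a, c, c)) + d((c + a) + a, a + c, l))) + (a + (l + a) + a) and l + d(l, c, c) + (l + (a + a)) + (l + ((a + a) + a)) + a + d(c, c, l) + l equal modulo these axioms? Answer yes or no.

Answer: yes — both canonical forms are d(c, c, l) + d(l, c, c) + l + l + l + l

Derivation:
Left:  l + (l + ((l + d(l + a, c, c)) + d((c + a) + a, a + c, l))) + (a + (l + a) + a)
  Un-nest:  l + l + l + d(l + a, c, c) + d((c + a) + a, a + c, l) + a + l + a + a
  Canonicalize subterm:  d(l + a, c, c)  →  d(l, c, c)
  Canonicalize subterm:  d((c + a) + a, a + c, l)  →  d(c, c, l)
  Units out:  drop a (×3)
  Sort:  d(c, c, l) + d(l, c, c) + l + l + l + l
Right:  l + d(l, c, c) + (l + (a + a)) + (l + ((a + a) + a)) + a + d(c, c, l) + l
  Merge nested applications:  l + d(l, c, c) + l + a + a + l + a + a + a + a + d(c, c, l) + l
  Unit:  drop a (×6)
  Sort arguments:  d(c, c, l) + d(l, c, c) + l + l + l + l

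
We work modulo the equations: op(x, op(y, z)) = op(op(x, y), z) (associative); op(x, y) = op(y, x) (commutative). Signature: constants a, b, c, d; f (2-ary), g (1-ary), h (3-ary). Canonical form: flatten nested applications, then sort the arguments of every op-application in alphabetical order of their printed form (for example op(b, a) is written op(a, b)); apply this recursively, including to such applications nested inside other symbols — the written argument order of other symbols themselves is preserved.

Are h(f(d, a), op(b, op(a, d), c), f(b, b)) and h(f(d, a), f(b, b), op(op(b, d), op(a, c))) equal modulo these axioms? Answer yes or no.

Answer: no — h(f(d, a), op(a, b, c, d), f(b, b)) vs h(f(d, a), f(b, b), op(a, b, c, d))

Derivation:
Left:  h(f(d, a), op(b, op(a, d), c), f(b, b))
  Descend into:  op(b, op(a, d), c)
  Flatten:  op(b, a, d, c)
  Sort:  op(a, b, c, d)
  Put back:  h(f(d, a), op(a, b, c, d), f(b, b))
Right:  h(f(d, a), f(b, b), op(op(b, d), op(a, c)))
  Focus inside:  op(op(b, d), op(a, c))
  Flatten:  op(b, d, a, c)
  Sort:  op(a, b, c, d)
  Rebuild:  h(f(d, a), f(b, b), op(a, b, c, d))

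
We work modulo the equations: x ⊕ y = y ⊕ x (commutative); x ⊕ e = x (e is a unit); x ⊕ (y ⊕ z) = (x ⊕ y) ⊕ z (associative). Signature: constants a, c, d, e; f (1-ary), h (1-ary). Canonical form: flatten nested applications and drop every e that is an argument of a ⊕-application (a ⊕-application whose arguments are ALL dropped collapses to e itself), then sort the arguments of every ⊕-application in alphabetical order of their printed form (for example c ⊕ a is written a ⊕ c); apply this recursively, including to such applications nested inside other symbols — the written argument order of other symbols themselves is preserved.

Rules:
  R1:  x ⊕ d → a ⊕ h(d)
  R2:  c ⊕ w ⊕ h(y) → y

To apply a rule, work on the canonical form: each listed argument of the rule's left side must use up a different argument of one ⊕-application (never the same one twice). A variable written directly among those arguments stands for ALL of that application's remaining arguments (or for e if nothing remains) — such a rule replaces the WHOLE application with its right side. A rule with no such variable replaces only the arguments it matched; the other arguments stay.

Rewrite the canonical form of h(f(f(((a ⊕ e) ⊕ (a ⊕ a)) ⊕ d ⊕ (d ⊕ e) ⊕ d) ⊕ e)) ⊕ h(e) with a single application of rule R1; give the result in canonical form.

Canonical form:  h(e) ⊕ h(f(f(a ⊕ a ⊕ a ⊕ d ⊕ d ⊕ d)))
Match R1:  consume d;  x := a ⊕ a ⊕ a ⊕ d ⊕ d
The extension variable absorbs all remaining arguments, so the whole application is rewritten.
Giving:  h(e) ⊕ h(f(f(a ⊕ h(d))))

Answer: h(e) ⊕ h(f(f(a ⊕ h(d))))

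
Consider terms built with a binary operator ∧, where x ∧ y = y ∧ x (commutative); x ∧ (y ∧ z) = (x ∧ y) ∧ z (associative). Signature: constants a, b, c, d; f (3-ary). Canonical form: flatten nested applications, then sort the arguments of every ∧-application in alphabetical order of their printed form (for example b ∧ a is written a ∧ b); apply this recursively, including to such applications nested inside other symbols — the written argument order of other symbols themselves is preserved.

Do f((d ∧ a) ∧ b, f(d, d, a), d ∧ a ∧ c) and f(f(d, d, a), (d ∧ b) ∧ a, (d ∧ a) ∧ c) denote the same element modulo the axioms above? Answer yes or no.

Answer: no — f(a ∧ b ∧ d, f(d, d, a), a ∧ c ∧ d) vs f(f(d, d, a), a ∧ b ∧ d, a ∧ c ∧ d)

Derivation:
Left:  f((d ∧ a) ∧ b, f(d, d, a), d ∧ a ∧ c)
  Descend into:  (d ∧ a) ∧ b
  Flatten:  d ∧ a ∧ b
  Sort:  a ∧ b ∧ d
  Put back:  f(a ∧ b ∧ d, f(d, d, a), a ∧ c ∧ d)
Right:  f(f(d, d, a), (d ∧ b) ∧ a, (d ∧ a) ∧ c)
  Focus inside:  (d ∧ a) ∧ c
  Flatten:  d ∧ a ∧ c
  Sort arguments:  a ∧ c ∧ d
  Put back:  f(f(d, d, a), a ∧ b ∧ d, a ∧ c ∧ d)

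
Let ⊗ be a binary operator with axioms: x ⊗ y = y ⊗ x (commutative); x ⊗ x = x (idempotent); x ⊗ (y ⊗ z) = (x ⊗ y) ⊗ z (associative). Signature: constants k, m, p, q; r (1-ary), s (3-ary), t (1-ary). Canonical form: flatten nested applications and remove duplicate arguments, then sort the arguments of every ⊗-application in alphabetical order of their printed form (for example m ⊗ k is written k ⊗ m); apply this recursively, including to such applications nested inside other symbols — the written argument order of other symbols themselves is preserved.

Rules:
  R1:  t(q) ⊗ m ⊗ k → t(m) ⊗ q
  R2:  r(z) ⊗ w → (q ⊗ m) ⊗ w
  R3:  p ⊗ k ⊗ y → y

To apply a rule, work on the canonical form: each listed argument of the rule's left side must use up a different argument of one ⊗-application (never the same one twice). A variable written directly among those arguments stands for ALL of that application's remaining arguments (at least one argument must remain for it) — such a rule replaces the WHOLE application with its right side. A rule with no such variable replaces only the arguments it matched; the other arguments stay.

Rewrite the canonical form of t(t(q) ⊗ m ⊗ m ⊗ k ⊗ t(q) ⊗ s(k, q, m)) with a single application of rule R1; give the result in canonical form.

Answer: t(q ⊗ s(k, q, m) ⊗ t(m))

Derivation:
Canonical form:  t(k ⊗ m ⊗ s(k, q, m) ⊗ t(q))
R1 matches:  uses k, m, t(q)
New term:  t(q ⊗ s(k, q, m) ⊗ t(m))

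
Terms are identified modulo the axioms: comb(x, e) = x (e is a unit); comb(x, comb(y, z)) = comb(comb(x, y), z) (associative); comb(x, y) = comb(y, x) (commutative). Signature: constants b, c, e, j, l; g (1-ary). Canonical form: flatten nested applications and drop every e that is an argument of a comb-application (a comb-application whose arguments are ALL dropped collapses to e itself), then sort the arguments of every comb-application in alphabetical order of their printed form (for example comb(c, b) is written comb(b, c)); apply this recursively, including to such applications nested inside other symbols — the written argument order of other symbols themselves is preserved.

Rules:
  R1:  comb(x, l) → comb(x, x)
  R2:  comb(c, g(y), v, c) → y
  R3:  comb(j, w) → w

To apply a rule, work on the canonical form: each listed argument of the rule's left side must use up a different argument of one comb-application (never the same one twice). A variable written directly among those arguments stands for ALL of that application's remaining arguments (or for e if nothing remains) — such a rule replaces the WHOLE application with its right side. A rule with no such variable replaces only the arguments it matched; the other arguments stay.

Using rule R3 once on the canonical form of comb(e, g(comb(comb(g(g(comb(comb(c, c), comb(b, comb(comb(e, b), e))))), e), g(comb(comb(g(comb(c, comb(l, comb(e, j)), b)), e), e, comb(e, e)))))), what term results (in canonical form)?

Canonical form:  g(comb(g(g(comb(b, b, c, c))), g(g(comb(b, c, j, l)))))
R3 matches:  uses j;  w := comb(b, c, l)
The variable takes the whole remainder — replace the entire application.
Result:  g(comb(g(g(comb(b, b, c, c))), g(g(comb(b, c, l)))))

Answer: g(comb(g(g(comb(b, b, c, c))), g(g(comb(b, c, l)))))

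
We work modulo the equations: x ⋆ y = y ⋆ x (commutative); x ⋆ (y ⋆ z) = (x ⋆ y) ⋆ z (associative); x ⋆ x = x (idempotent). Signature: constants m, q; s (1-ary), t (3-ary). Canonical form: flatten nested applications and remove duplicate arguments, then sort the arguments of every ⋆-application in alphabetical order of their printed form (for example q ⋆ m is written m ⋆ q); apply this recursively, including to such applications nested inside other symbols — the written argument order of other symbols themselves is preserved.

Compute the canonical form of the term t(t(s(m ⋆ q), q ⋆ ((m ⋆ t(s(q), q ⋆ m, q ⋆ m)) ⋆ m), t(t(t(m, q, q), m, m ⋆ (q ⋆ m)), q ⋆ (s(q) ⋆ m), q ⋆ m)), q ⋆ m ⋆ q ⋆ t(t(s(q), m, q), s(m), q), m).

Answer: t(t(s(m ⋆ q), m ⋆ q ⋆ t(s(q), m ⋆ q, m ⋆ q), t(t(t(m, q, q), m, m ⋆ q), m ⋆ q ⋆ s(q), m ⋆ q)), m ⋆ q ⋆ t(t(s(q), m, q), s(m), q), m)

Derivation:
Descend into:  q ⋆ ((m ⋆ t(s(q), q ⋆ m, q ⋆ m)) ⋆ m)
Un-nest:  q ⋆ m ⋆ t(s(q), q ⋆ m, q ⋆ m) ⋆ m
Canonicalize subterm:  t(s(q), q ⋆ m, q ⋆ m)  →  t(s(q), m ⋆ q, m ⋆ q)
Drop duplicates:  drop duplicate m
Order the arguments:  m ⋆ q ⋆ t(s(q), m ⋆ q, m ⋆ q)
Rebuild:  t(t(s(m ⋆ q), m ⋆ q ⋆ t(s(q), m ⋆ q, m ⋆ q), t(t(t(m, q, q), m, m ⋆ q), m ⋆ q ⋆ s(q), m ⋆ q)), m ⋆ q ⋆ t(t(s(q), m, q), s(m), q), m)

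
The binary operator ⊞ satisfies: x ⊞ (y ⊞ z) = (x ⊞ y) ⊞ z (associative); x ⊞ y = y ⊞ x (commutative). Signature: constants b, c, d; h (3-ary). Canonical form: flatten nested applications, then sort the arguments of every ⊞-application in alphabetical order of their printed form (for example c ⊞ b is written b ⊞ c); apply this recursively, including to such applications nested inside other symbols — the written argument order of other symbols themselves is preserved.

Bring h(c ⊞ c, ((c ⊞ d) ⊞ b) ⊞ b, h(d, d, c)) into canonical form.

Answer: h(c ⊞ c, b ⊞ b ⊞ c ⊞ d, h(d, d, c))

Derivation:
Descend into:  ((c ⊞ d) ⊞ b) ⊞ b
Un-nest:  c ⊞ d ⊞ b ⊞ b
Order the arguments:  b ⊞ b ⊞ c ⊞ d
Reassemble:  h(c ⊞ c, b ⊞ b ⊞ c ⊞ d, h(d, d, c))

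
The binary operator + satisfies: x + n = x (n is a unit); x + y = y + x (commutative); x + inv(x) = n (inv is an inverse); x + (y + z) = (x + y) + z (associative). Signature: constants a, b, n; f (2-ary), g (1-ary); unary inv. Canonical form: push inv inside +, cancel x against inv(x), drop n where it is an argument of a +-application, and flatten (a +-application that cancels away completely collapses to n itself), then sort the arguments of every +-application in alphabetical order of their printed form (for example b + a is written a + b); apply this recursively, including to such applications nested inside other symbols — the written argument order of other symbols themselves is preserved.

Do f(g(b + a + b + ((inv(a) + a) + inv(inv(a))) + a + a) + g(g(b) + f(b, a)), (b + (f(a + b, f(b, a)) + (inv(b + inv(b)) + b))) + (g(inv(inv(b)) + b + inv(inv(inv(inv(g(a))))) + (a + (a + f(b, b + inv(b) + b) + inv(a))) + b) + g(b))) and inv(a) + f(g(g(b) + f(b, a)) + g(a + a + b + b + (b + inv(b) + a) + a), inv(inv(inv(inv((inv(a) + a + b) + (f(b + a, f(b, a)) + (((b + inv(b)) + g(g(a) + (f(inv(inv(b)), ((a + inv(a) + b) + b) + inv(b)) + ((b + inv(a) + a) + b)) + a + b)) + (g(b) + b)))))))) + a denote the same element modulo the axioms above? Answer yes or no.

Answer: yes — both canonical forms are f(g(a + a + a + a + b + b) + g(f(b, a) + g(b)), b + b + f(a + b, f(b, a)) + g(a + b + b + b + f(b, b) + g(a)) + g(b))

Derivation:
Left:  f(g(b + a + b + ((inv(a) + a) + inv(inv(a))) + a + a) + g(g(b) + f(b, a)), (b + (f(a + b, f(b, a)) + (inv(b + inv(b)) + b))) + (g(inv(inv(b)) + b + inv(inv(inv(inv(g(a))))) + (a + (a + f(b, b + inv(b) + b) + inv(a))) + b) + g(b)))
  Work inside:  (b + (f(a + b, f(b, a)) + (inv(b + inv(b)) + b))) + (g(inv(inv(b)) + b + inv(inv(inv(inv(g(a))))) + (a + (a + f(b, b + inv(b) + b) + inv(a))) + b) + g(b))
  Push inv inside:  distribute inv over + and collapse double inv
  Combine occurrences:  b + b + f(a + b, f(b, a)) + g(a + b + b + b + f(b, b) + g(a)) + g(b)
  Reassemble:  f(g(a + a + a + a + b + b) + g(f(b, a) + g(b)), b + b + f(a + b, f(b, a)) + g(a + b + b + b + f(b, b) + g(a)) + g(b))
Right:  inv(a) + f(g(g(b) + f(b, a)) + g(a + a + b + b + (b + inv(b) + a) + a), inv(inv(inv(inv((inv(a) + a + b) + (f(b + a, f(b, a)) + (((b + inv(b)) + g(g(a) + (f(inv(inv(b)), ((a + inv(a) + b) + b) + inv(b)) + ((b + inv(a) + a) + b)) + a + b)) + (g(b) + b)))))))) + a
  Push inv inside:  distribute inv over + and collapse double inv
  Cancel inverse pairs:  a cancels
  Combine occurrences:  f(g(a + a + a + a + b + b) + g(f(b, a) + g(b)), b + b + f(a + b, f(b, a)) + g(a + b + b + b + f(b, b) + g(a)) + g(b))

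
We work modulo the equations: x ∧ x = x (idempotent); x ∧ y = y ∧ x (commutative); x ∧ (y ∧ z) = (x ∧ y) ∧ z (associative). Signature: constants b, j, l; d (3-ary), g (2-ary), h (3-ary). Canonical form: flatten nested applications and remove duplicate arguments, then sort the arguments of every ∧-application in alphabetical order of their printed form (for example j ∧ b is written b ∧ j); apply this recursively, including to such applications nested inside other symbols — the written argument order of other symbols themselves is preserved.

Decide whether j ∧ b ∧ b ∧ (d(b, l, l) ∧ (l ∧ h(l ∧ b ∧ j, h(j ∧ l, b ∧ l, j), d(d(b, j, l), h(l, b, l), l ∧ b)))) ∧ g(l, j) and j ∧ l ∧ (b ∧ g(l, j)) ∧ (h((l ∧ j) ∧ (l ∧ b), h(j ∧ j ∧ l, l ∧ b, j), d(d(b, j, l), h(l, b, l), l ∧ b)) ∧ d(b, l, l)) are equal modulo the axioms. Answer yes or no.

Left:  j ∧ b ∧ b ∧ (d(b, l, l) ∧ (l ∧ h(l ∧ b ∧ j, h(j ∧ l, b ∧ l, j), d(d(b, j, l), h(l, b, l), l ∧ b)))) ∧ g(l, j)
  Merge nested applications:  j ∧ b ∧ b ∧ d(b, l, l) ∧ l ∧ h(l ∧ b ∧ j, h(j ∧ l, b ∧ l, j), d(d(b, j, l), h(l, b, l), l ∧ b)) ∧ g(l, j)
  Simplify inside:  h(l ∧ b ∧ j, h(j ∧ l, b ∧ l, j), d(d(b, j, l), h(l, b, l), l ∧ b))  →  h(b ∧ j ∧ l, h(j ∧ l, b ∧ l, j), d(d(b, j, l), h(l, b, l), b ∧ l))
  Deduplicate:  drop duplicate b
  Sort:  b ∧ d(b, l, l) ∧ g(l, j) ∧ h(b ∧ j ∧ l, h(j ∧ l, b ∧ l, j), d(d(b, j, l), h(l, b, l), b ∧ l)) ∧ j ∧ l
Right:  j ∧ l ∧ (b ∧ g(l, j)) ∧ (h((l ∧ j) ∧ (l ∧ b), h(j ∧ j ∧ l, l ∧ b, j), d(d(b, j, l), h(l, b, l), l ∧ b)) ∧ d(b, l, l))
  Merge nested applications:  j ∧ l ∧ b ∧ g(l, j) ∧ h((l ∧ j) ∧ (l ∧ b), h(j ∧ j ∧ l, l ∧ b, j), d(d(b, j, l), h(l, b, l), l ∧ b)) ∧ d(b, l, l)
  Simplify inside:  h((l ∧ j) ∧ (l ∧ b), h(j ∧ j ∧ l, l ∧ b, j), d(d(b, j, l), h(l, b, l), l ∧ b))  →  h(b ∧ j ∧ l, h(j ∧ l, b ∧ l, j), d(d(b, j, l), h(l, b, l), b ∧ l))
  Sort:  b ∧ d(b, l, l) ∧ g(l, j) ∧ h(b ∧ j ∧ l, h(j ∧ l, b ∧ l, j), d(d(b, j, l), h(l, b, l), b ∧ l)) ∧ j ∧ l

Answer: yes — both canonical forms are b ∧ d(b, l, l) ∧ g(l, j) ∧ h(b ∧ j ∧ l, h(j ∧ l, b ∧ l, j), d(d(b, j, l), h(l, b, l), b ∧ l)) ∧ j ∧ l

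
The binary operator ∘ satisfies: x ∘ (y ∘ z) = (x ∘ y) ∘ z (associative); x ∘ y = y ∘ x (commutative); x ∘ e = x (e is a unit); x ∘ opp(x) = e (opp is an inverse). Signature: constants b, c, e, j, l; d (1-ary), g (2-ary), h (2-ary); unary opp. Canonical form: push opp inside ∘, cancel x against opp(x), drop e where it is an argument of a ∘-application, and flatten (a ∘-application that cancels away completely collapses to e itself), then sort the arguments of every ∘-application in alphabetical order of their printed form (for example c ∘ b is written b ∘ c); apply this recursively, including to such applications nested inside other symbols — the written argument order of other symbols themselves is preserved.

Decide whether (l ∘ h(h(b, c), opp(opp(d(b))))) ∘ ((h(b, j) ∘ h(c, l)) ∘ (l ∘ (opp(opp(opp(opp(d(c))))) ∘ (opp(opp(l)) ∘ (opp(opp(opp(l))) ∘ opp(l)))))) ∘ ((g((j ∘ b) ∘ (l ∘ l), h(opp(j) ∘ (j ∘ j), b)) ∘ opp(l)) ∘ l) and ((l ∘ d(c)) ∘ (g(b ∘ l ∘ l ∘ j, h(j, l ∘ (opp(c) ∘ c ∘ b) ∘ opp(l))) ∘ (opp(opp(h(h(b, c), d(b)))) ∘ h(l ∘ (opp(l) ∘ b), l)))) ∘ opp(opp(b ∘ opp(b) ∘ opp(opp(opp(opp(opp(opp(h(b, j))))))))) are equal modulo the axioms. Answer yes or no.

Left:  (l ∘ h(h(b, c), opp(opp(d(b))))) ∘ ((h(b, j) ∘ h(c, l)) ∘ (l ∘ (opp(opp(opp(opp(d(c))))) ∘ (opp(opp(l)) ∘ (opp(opp(opp(l))) ∘ opp(l)))))) ∘ ((g((j ∘ b) ∘ (l ∘ l), h(opp(j) ∘ (j ∘ j), b)) ∘ opp(l)) ∘ l)
  Push opp inside:  distribute opp over ∘ and collapse double opp
  Collect terms:  l ∘ h(h(b, c), d(b)) ∘ h(b, j) ∘ h(c, l) ∘ d(c) ∘ g(b ∘ j ∘ l ∘ l, h(j, b))
  Sort arguments:  d(c) ∘ g(b ∘ j ∘ l ∘ l, h(j, b)) ∘ h(b, j) ∘ h(c, l) ∘ h(h(b, c), d(b)) ∘ l
Right:  ((l ∘ d(c)) ∘ (g(b ∘ l ∘ l ∘ j, h(j, l ∘ (opp(c) ∘ c ∘ b) ∘ opp(l))) ∘ (opp(opp(h(h(b, c), d(b)))) ∘ h(l ∘ (opp(l) ∘ b), l)))) ∘ opp(opp(b ∘ opp(b) ∘ opp(opp(opp(opp(opp(opp(h(b, j)))))))))
  Push opp inside:  distribute opp over ∘ and collapse double opp
  Inverses cancel:  b cancels
  Collect terms:  l ∘ d(c) ∘ g(b ∘ j ∘ l ∘ l, h(j, b)) ∘ h(h(b, c), d(b)) ∘ h(b, l) ∘ h(b, j)
  Sort arguments:  d(c) ∘ g(b ∘ j ∘ l ∘ l, h(j, b)) ∘ h(b, j) ∘ h(b, l) ∘ h(h(b, c), d(b)) ∘ l

Answer: no — d(c) ∘ g(b ∘ j ∘ l ∘ l, h(j, b)) ∘ h(b, j) ∘ h(c, l) ∘ h(h(b, c), d(b)) ∘ l vs d(c) ∘ g(b ∘ j ∘ l ∘ l, h(j, b)) ∘ h(b, j) ∘ h(b, l) ∘ h(h(b, c), d(b)) ∘ l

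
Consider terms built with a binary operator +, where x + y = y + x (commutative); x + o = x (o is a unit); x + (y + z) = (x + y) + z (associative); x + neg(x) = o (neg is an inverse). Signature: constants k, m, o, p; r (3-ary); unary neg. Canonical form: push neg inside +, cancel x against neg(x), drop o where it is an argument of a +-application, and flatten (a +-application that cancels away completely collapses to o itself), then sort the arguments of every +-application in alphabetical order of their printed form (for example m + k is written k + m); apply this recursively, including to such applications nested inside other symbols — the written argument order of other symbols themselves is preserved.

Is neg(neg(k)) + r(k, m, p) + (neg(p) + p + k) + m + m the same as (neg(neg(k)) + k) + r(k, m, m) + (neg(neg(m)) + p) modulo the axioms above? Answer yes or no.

Left:  neg(neg(k)) + r(k, m, p) + (neg(p) + p + k) + m + m
  Push neg inside:  distribute neg over + and collapse double neg
  Cancel:  p cancels
  Collect terms:  k + k + r(k, m, p) + m + m
  Order the arguments:  k + k + m + m + r(k, m, p)
Right:  (neg(neg(k)) + k) + r(k, m, m) + (neg(neg(m)) + p)
  Push neg inside:  distribute neg over + and collapse double neg
  Collect:  k + k + r(k, m, m) + m + p
  Sort arguments:  k + k + m + p + r(k, m, m)

Answer: no — k + k + m + m + r(k, m, p) vs k + k + m + p + r(k, m, m)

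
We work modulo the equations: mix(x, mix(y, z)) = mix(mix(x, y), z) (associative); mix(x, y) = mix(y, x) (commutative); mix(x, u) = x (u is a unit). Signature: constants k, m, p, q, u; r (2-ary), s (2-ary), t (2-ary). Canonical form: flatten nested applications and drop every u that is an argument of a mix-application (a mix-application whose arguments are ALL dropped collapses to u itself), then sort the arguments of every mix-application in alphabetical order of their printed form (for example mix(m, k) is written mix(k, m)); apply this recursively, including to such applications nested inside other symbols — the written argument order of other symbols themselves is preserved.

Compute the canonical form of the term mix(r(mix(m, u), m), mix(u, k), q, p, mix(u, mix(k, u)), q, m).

Flatten:  mix(r(mix(m, u), m), u, k, q, p, u, k, u, q, m)
Simplify inside:  r(mix(m, u), m)  →  r(m, m)
Drop the unit:  drop u (×3)
Order the arguments:  mix(k, k, m, p, q, q, r(m, m))

Answer: mix(k, k, m, p, q, q, r(m, m))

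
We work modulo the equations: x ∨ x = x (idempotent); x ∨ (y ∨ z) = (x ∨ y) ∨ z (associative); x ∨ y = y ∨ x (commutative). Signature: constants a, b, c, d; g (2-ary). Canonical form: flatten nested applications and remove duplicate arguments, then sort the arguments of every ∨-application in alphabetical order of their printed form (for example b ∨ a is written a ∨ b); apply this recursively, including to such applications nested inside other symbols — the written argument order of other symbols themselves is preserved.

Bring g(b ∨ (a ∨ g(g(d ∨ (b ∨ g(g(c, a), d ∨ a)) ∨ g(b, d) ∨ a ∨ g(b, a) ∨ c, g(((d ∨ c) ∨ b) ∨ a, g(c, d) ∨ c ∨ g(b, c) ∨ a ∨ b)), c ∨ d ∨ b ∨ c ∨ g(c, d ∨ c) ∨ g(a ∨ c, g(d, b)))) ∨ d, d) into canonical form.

Descend into:  b ∨ (a ∨ g(g(d ∨ (b ∨ g(g(c, a), d ∨ a)) ∨ g(b, d) ∨ a ∨ g(b, a) ∨ c, g(((d ∨ c) ∨ b) ∨ a, g(c, d) ∨ c ∨ g(b, c) ∨ a ∨ b)), c ∨ d ∨ b ∨ c ∨ g(c, d ∨ c) ∨ g(a ∨ c, g(d, b)))) ∨ d
Flatten:  b ∨ a ∨ g(g(d ∨ (b ∨ g(g(c, a), d ∨ a)) ∨ g(b, d) ∨ a ∨ g(b, a) ∨ c, g(((d ∨ c) ∨ b) ∨ a, g(c, d) ∨ c ∨ g(b, c) ∨ a ∨ b)), c ∨ d ∨ b ∨ c ∨ g(c, d ∨ c) ∨ g(a ∨ c, g(d, b))) ∨ d
Canonicalize subterm:  g(g(d ∨ (b ∨ g(g(c, a), d ∨ a)) ∨ g(b, d) ∨ a ∨ g(b, a) ∨ c, g(((d ∨ c) ∨ b) ∨ a, g(c, d) ∨ c ∨ g(b, c) ∨ a ∨ b)), c ∨ d ∨ b ∨ c ∨ g(c, d ∨ c) ∨ g(a ∨ c, g(d, b)))  →  g(g(a ∨ b ∨ c ∨ d ∨ g(b, a) ∨ g(b, d) ∨ g(g(c, a), a ∨ d), g(a ∨ b ∨ c ∨ d, a ∨ b ∨ c ∨ g(b, c) ∨ g(c, d))), b ∨ c ∨ d ∨ g(a ∨ c, g(d, b)) ∨ g(c, c ∨ d))
Order the arguments:  a ∨ b ∨ d ∨ g(g(a ∨ b ∨ c ∨ d ∨ g(b, a) ∨ g(b, d) ∨ g(g(c, a), a ∨ d), g(a ∨ b ∨ c ∨ d, a ∨ b ∨ c ∨ g(b, c) ∨ g(c, d))), b ∨ c ∨ d ∨ g(a ∨ c, g(d, b)) ∨ g(c, c ∨ d))
Reassemble:  g(a ∨ b ∨ d ∨ g(g(a ∨ b ∨ c ∨ d ∨ g(b, a) ∨ g(b, d) ∨ g(g(c, a), a ∨ d), g(a ∨ b ∨ c ∨ d, a ∨ b ∨ c ∨ g(b, c) ∨ g(c, d))), b ∨ c ∨ d ∨ g(a ∨ c, g(d, b)) ∨ g(c, c ∨ d)), d)

Answer: g(a ∨ b ∨ d ∨ g(g(a ∨ b ∨ c ∨ d ∨ g(b, a) ∨ g(b, d) ∨ g(g(c, a), a ∨ d), g(a ∨ b ∨ c ∨ d, a ∨ b ∨ c ∨ g(b, c) ∨ g(c, d))), b ∨ c ∨ d ∨ g(a ∨ c, g(d, b)) ∨ g(c, c ∨ d)), d)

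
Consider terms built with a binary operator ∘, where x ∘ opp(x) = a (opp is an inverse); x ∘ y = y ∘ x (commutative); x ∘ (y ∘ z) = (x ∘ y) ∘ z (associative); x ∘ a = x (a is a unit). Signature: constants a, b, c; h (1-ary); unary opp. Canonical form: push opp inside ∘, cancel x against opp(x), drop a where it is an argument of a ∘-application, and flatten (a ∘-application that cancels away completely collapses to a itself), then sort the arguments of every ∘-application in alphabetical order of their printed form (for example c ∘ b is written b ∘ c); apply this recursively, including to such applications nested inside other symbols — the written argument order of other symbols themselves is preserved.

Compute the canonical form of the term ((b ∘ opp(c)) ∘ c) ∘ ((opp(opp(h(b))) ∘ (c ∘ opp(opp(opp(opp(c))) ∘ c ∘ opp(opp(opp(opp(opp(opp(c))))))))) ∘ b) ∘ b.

Push opp inside:  distribute opp over ∘ and collapse double opp
Cancel inverse pairs:  c cancels
Collect:  b ∘ b ∘ b ∘ h(b)

Answer: b ∘ b ∘ b ∘ h(b)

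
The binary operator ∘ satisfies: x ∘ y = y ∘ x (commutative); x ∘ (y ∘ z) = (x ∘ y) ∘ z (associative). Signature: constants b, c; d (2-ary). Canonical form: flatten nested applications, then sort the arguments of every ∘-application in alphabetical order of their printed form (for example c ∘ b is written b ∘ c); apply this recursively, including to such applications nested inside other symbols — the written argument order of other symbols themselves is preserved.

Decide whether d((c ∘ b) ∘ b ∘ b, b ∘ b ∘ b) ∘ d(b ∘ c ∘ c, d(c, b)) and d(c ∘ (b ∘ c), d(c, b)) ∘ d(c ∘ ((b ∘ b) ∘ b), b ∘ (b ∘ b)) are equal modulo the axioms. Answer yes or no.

Left:  d((c ∘ b) ∘ b ∘ b, b ∘ b ∘ b) ∘ d(b ∘ c ∘ c, d(c, b))
  Canonicalize subterm:  d((c ∘ b) ∘ b ∘ b, b ∘ b ∘ b)  →  d(b ∘ b ∘ b ∘ c, b ∘ b ∘ b)
  Sort:  d(b ∘ b ∘ b ∘ c, b ∘ b ∘ b) ∘ d(b ∘ c ∘ c, d(c, b))
Right:  d(c ∘ (b ∘ c), d(c, b)) ∘ d(c ∘ ((b ∘ b) ∘ b), b ∘ (b ∘ b))
  Simplify inside:  d(c ∘ (b ∘ c), d(c, b))  →  d(b ∘ c ∘ c, d(c, b))
  Simplify inside:  d(c ∘ ((b ∘ b) ∘ b), b ∘ (b ∘ b))  →  d(b ∘ b ∘ b ∘ c, b ∘ b ∘ b)
  Sort:  d(b ∘ b ∘ b ∘ c, b ∘ b ∘ b) ∘ d(b ∘ c ∘ c, d(c, b))

Answer: yes — both canonical forms are d(b ∘ b ∘ b ∘ c, b ∘ b ∘ b) ∘ d(b ∘ c ∘ c, d(c, b))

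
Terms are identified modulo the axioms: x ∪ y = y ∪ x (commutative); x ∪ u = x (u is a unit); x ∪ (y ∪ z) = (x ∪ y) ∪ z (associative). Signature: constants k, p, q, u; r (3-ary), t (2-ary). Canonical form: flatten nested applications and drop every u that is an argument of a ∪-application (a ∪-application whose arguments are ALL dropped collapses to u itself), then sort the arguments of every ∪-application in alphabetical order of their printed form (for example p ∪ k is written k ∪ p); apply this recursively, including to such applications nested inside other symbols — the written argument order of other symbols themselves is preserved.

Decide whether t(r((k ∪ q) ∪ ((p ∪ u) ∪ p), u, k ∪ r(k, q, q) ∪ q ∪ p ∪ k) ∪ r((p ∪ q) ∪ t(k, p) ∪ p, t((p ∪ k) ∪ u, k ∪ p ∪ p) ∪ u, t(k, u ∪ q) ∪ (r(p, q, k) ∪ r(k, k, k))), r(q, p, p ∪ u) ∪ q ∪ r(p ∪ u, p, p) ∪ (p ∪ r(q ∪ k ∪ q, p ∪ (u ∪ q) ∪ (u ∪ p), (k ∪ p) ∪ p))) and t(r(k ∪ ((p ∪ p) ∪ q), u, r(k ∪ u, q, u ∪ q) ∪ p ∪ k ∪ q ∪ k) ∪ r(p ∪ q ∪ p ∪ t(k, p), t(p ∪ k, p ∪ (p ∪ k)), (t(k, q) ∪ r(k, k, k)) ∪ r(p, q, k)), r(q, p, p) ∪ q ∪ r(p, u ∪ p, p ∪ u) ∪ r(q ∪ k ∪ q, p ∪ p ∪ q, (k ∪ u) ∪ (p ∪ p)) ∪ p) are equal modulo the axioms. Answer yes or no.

Answer: yes — both canonical forms are t(r(k ∪ p ∪ p ∪ q, u, k ∪ k ∪ p ∪ q ∪ r(k, q, q)) ∪ r(p ∪ p ∪ q ∪ t(k, p), t(k ∪ p, k ∪ p ∪ p), r(k, k, k) ∪ r(p, q, k) ∪ t(k, q)), p ∪ q ∪ r(k ∪ q ∪ q, p ∪ p ∪ q, k ∪ p ∪ p) ∪ r(p, p, p) ∪ r(q, p, p))

Derivation:
Left:  t(r((k ∪ q) ∪ ((p ∪ u) ∪ p), u, k ∪ r(k, q, q) ∪ q ∪ p ∪ k) ∪ r((p ∪ q) ∪ t(k, p) ∪ p, t((p ∪ k) ∪ u, k ∪ p ∪ p) ∪ u, t(k, u ∪ q) ∪ (r(p, q, k) ∪ r(k, k, k))), r(q, p, p ∪ u) ∪ q ∪ r(p ∪ u, p, p) ∪ (p ∪ r(q ∪ k ∪ q, p ∪ (u ∪ q) ∪ (u ∪ p), (k ∪ p) ∪ p)))
  Work inside:  r((k ∪ q) ∪ ((p ∪ u) ∪ p), u, k ∪ r(k, q, q) ∪ q ∪ p ∪ k) ∪ r((p ∪ q) ∪ t(k, p) ∪ p, t((p ∪ k) ∪ u, k ∪ p ∪ p) ∪ u, t(k, u ∪ q) ∪ (r(p, q, k) ∪ r(k, k, k)))
  Simplify inside:  r((k ∪ q) ∪ ((p ∪ u) ∪ p), u, k ∪ r(k, q, q) ∪ q ∪ p ∪ k)  →  r(k ∪ p ∪ p ∪ q, u, k ∪ k ∪ p ∪ q ∪ r(k, q, q))
  Canonicalize subterm:  r((p ∪ q) ∪ t(k, p) ∪ p, t((p ∪ k) ∪ u, k ∪ p ∪ p) ∪ u, t(k, u ∪ q) ∪ (r(p, q, k) ∪ r(k, k, k)))  →  r(p ∪ p ∪ q ∪ t(k, p), t(k ∪ p, k ∪ p ∪ p), r(k, k, k) ∪ r(p, q, k) ∪ t(k, q))
  Order the arguments:  r(k ∪ p ∪ p ∪ q, u, k ∪ k ∪ p ∪ q ∪ r(k, q, q)) ∪ r(p ∪ p ∪ q ∪ t(k, p), t(k ∪ p, k ∪ p ∪ p), r(k, k, k) ∪ r(p, q, k) ∪ t(k, q))
  Reassemble:  t(r(k ∪ p ∪ p ∪ q, u, k ∪ k ∪ p ∪ q ∪ r(k, q, q)) ∪ r(p ∪ p ∪ q ∪ t(k, p), t(k ∪ p, k ∪ p ∪ p), r(k, k, k) ∪ r(p, q, k) ∪ t(k, q)), p ∪ q ∪ r(k ∪ q ∪ q, p ∪ p ∪ q, k ∪ p ∪ p) ∪ r(p, p, p) ∪ r(q, p, p))
Right:  t(r(k ∪ ((p ∪ p) ∪ q), u, r(k ∪ u, q, u ∪ q) ∪ p ∪ k ∪ q ∪ k) ∪ r(p ∪ q ∪ p ∪ t(k, p), t(p ∪ k, p ∪ (p ∪ k)), (t(k, q) ∪ r(k, k, k)) ∪ r(p, q, k)), r(q, p, p) ∪ q ∪ r(p, u ∪ p, p ∪ u) ∪ r(q ∪ k ∪ q, p ∪ p ∪ q, (k ∪ u) ∪ (p ∪ p)) ∪ p)
  Descend into:  r(k ∪ ((p ∪ p) ∪ q), u, r(k ∪ u, q, u ∪ q) ∪ p ∪ k ∪ q ∪ k) ∪ r(p ∪ q ∪ p ∪ t(k, p), t(p ∪ k, p ∪ (p ∪ k)), (t(k, q) ∪ r(k, k, k)) ∪ r(p, q, k))
  Simplify inside:  r(k ∪ ((p ∪ p) ∪ q), u, r(k ∪ u, q, u ∪ q) ∪ p ∪ k ∪ q ∪ k)  →  r(k ∪ p ∪ p ∪ q, u, k ∪ k ∪ p ∪ q ∪ r(k, q, q))
  Inside:  r(p ∪ q ∪ p ∪ t(k, p), t(p ∪ k, p ∪ (p ∪ k)), (t(k, q) ∪ r(k, k, k)) ∪ r(p, q, k))  →  r(p ∪ p ∪ q ∪ t(k, p), t(k ∪ p, k ∪ p ∪ p), r(k, k, k) ∪ r(p, q, k) ∪ t(k, q))
  Sort arguments:  r(k ∪ p ∪ p ∪ q, u, k ∪ k ∪ p ∪ q ∪ r(k, q, q)) ∪ r(p ∪ p ∪ q ∪ t(k, p), t(k ∪ p, k ∪ p ∪ p), r(k, k, k) ∪ r(p, q, k) ∪ t(k, q))
  Put back:  t(r(k ∪ p ∪ p ∪ q, u, k ∪ k ∪ p ∪ q ∪ r(k, q, q)) ∪ r(p ∪ p ∪ q ∪ t(k, p), t(k ∪ p, k ∪ p ∪ p), r(k, k, k) ∪ r(p, q, k) ∪ t(k, q)), p ∪ q ∪ r(k ∪ q ∪ q, p ∪ p ∪ q, k ∪ p ∪ p) ∪ r(p, p, p) ∪ r(q, p, p))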